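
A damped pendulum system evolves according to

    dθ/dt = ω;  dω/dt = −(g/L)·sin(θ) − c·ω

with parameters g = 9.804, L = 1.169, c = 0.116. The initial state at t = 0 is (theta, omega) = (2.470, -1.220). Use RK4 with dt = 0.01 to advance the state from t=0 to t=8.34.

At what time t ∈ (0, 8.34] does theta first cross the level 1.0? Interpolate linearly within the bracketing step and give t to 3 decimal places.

t=0.000: state=(2.470, -1.220)
step 1 (dt=0.01): k1=(-1.220, -5.077), k2=(-1.245, -5.114), k3=(-1.246, -5.115), k4=(-1.271, -5.152); state += dt/6·(k1+2k2+2k3+k4)
t=0.010: state=(2.458, -1.271)
t=0.020: state=(2.445, -1.323)
t=0.030: state=(2.431, -1.376)
continuing one RK4 step at a time; state shown every 50 steps (Δt=0.5):
t=0.500: state=(1.051, -4.679)
t=0.510: state=(1.004, -4.746)
next step: t=0.520: state=(0.956, -4.810) — theta has crossed 1.0
linear interpolation between t=0.510 (1.00359) and t=0.520 (0.95581) → t≈0.511

t = 0.511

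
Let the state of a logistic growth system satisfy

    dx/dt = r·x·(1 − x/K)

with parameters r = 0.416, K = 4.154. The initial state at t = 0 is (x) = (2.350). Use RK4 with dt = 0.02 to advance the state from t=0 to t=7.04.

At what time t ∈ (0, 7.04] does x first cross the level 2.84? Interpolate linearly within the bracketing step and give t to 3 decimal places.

t = 1.217

t=0.000: state=(2.350)
step 1 (dt=0.02): k1=(0.425), k2=(0.424), k3=(0.424), k4=(0.424); state += dt/6·(k1+2k2+2k3+k4)
t=0.020: state=(2.358)
t=0.040: state=(2.367)
t=0.060: state=(2.375)
continuing one RK4 step at a time; state shown every 25 steps (Δt=0.5):
t=0.500: state=(2.559)
t=1.000: state=(2.758)
t=1.200: state=(2.834)
next step: t=1.220: state=(2.841) — x has crossed 2.84
linear interpolation between t=1.200 (2.83360) and t=1.220 (2.84108) → t≈1.217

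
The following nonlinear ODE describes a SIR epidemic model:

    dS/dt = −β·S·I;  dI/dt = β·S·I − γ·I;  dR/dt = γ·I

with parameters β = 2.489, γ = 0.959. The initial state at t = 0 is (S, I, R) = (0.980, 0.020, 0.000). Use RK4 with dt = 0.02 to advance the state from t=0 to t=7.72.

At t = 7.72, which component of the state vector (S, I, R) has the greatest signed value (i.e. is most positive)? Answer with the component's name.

largest component: R

t=0.000: state=(0.980, 0.020, 0.000)
step 1 (dt=0.02): k1=(-0.049, 0.030, 0.019), k2=(-0.049, 0.030, 0.019), k3=(-0.049, 0.030, 0.019), k4=(-0.050, 0.030, 0.020); state += dt/6·(k1+2k2+2k3+k4)
t=0.020: state=(0.979, 0.021, 0.000)
t=0.040: state=(0.978, 0.021, 0.001)
t=0.060: state=(0.977, 0.022, 0.001)
continuing one RK4 step at a time; state shown every 25 steps (Δt=0.5):
t=0.500: state=(0.945, 0.041, 0.014)
t=1.000: state=(0.878, 0.079, 0.042)
t=1.500: state=(0.769, 0.138, 0.094)
t=2.000: state=(0.621, 0.203, 0.176)
t=2.500: state=(0.468, 0.247, 0.285)
t=3.000: state=(0.341, 0.252, 0.406)
t=3.500: state=(0.253, 0.225, 0.522)
t=4.000: state=(0.196, 0.184, 0.620)
t=4.500: state=(0.160, 0.142, 0.698)
t=5.000: state=(0.137, 0.106, 0.757)
t=5.500: state=(0.123, 0.077, 0.800)
t=6.000: state=(0.113, 0.055, 0.832)
t=6.500: state=(0.107, 0.039, 0.854)
t=7.000: state=(0.102, 0.028, 0.870)
t=7.500: state=(0.100, 0.019, 0.881)
t=7.720: state=(0.099, 0.017, 0.885)
compare at T: S=0.099, I=0.017, R=0.885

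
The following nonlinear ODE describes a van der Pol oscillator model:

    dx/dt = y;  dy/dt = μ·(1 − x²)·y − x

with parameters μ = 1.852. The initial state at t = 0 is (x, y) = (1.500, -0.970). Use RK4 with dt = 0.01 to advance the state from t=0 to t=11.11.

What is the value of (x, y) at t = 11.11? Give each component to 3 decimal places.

t=0.000: state=(1.500, -0.970)
step 1 (dt=0.01): k1=(-0.970, 0.746), k2=(-0.966, 0.716), k3=(-0.966, 0.716), k4=(-0.963, 0.687); state += dt/6·(k1+2k2+2k3+k4)
t=0.010: state=(1.490, -0.963)
t=0.020: state=(1.481, -0.956)
t=0.030: state=(1.471, -0.950)
continuing one RK4 step at a time; state shown every 50 steps (Δt=0.5):
t=0.500: state=(1.024, -1.064)
t=1.000: state=(0.286, -2.131)
t=1.500: state=(-1.298, -3.484)
t=2.000: state=(-2.041, -0.053)
t=2.500: state=(-1.929, 0.342)
t=3.000: state=(-1.738, 0.421)
t=3.500: state=(-1.504, 0.526)
t=4.000: state=(-1.196, 0.732)
t=4.500: state=(-0.718, 1.279)
t=5.000: state=(0.289, 3.045)
t=5.500: state=(1.825, 1.593)
t=6.000: state=(1.994, -0.229)
t=6.500: state=(1.831, -0.383)
t=7.000: state=(1.619, -0.470)
t=7.500: state=(1.351, -0.616)
t=8.000: state=(0.973, -0.950)
t=8.500: state=(0.290, -1.998)
t=9.000: state=(-1.218, -3.467)
t=9.500: state=(-2.016, -0.117)
t=10.000: state=(-1.915, 0.340)
t=10.500: state=(-1.723, 0.426)
t=11.000: state=(-1.484, 0.536)
t=11.110: state=(-1.424, 0.570)

(x, y) = (-1.424, 0.570)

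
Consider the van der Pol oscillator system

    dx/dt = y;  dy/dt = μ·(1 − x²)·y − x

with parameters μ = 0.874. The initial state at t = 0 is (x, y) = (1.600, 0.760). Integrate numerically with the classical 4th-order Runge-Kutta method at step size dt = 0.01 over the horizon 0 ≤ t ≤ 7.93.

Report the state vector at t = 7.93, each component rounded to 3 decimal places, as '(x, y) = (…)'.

(x, y) = (1.183, -1.068)

t=0.000: state=(1.600, 0.760)
step 1 (dt=0.01): k1=(0.760, -2.636), k2=(0.747, -2.630), k3=(0.747, -2.630), k4=(0.734, -2.623); state += dt/6·(k1+2k2+2k3+k4)
t=0.010: state=(1.607, 0.734)
t=0.020: state=(1.615, 0.708)
t=0.030: state=(1.622, 0.682)
continuing one RK4 step at a time; state shown every 50 steps (Δt=0.5):
t=0.500: state=(1.701, -0.238)
t=1.000: state=(1.452, -0.712)
t=1.500: state=(0.997, -1.127)
t=2.000: state=(0.280, -1.805)
t=2.500: state=(-0.827, -2.480)
t=3.000: state=(-1.808, -1.092)
t=3.500: state=(-1.965, 0.231)
t=4.000: state=(-1.726, 0.660)
t=4.500: state=(-1.324, 0.958)
t=5.000: state=(-0.739, 1.436)
t=5.500: state=(0.177, 2.275)
t=6.000: state=(1.395, 2.157)
t=6.500: state=(1.989, 0.288)
t=7.000: state=(1.900, -0.484)
t=7.500: state=(1.578, -0.787)
t=7.930: state=(1.183, -1.068)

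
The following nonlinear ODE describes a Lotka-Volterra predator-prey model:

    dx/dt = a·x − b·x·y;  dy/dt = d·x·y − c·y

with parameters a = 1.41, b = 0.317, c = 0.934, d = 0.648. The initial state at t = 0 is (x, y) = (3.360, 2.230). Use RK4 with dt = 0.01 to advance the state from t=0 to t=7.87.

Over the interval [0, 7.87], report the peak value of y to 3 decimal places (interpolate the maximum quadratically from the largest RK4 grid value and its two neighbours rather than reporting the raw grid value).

t=0.000: state=(3.360, 2.230)
step 1 (dt=0.01): k1=(2.362, 2.773), k2=(2.356, 2.807), k3=(2.356, 2.807), k4=(2.349, 2.842); state += dt/6·(k1+2k2+2k3+k4)
t=0.010: state=(3.384, 2.258)
t=0.020: state=(3.407, 2.287)
t=0.030: state=(3.430, 2.316)
continuing one RK4 step at a time; state shown every 50 steps (Δt=0.5):
t=0.500: state=(4.034, 4.810)
t=1.000: state=(2.643, 9.377)
t=1.500: state=(1.046, 10.349)
t=2.000: state=(0.481, 8.157)
t=2.500: state=(0.324, 5.793)
t=3.000: state=(0.304, 4.011)
t=3.500: state=(0.361, 2.796)
t=4.000: state=(0.502, 2.010)
t=4.500: state=(0.770, 1.542)
t=5.000: state=(1.245, 1.330)
t=5.500: state=(2.038, 1.405)
t=6.000: state=(3.175, 2.036)
t=6.500: state=(4.040, 4.226)
t=7.000: state=(2.958, 8.763)
t=7.500: state=(1.211, 10.513)
t=7.870: state=(0.635, 9.190)
largest grid value and its neighbours: y(7.400)=10.58531, y(7.410)=10.58628, y(7.420)=10.58531
parabola through these three points peaks at t≈7.410 with y≈10.58628

max y = 10.586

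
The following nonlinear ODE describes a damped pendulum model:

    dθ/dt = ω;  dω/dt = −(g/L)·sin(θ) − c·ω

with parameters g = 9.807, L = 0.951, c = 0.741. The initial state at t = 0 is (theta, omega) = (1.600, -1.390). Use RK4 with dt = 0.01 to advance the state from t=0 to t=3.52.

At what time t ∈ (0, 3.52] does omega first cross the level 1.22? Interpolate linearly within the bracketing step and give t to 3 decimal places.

t=0.000: state=(1.600, -1.390)
step 1 (dt=0.01): k1=(-1.390, -9.278), k2=(-1.436, -9.245), k3=(-1.436, -9.246), k4=(-1.482, -9.213); state += dt/6·(k1+2k2+2k3+k4)
t=0.010: state=(1.586, -1.482)
t=0.020: state=(1.570, -1.574)
t=0.030: state=(1.554, -1.665)
continuing one RK4 step at a time; state shown every 20 steps (Δt=0.2):
t=0.200: state=(1.147, -3.070)
t=0.400: state=(0.422, -3.980)
t=0.600: state=(-0.347, -3.468)
t=0.800: state=(-0.889, -1.841)
t=1.000: state=(-1.068, 0.036)
t=1.140: state=(-0.979, 1.212)
next step: t=1.150: state=(-0.966, 1.288) — omega has crossed 1.22
linear interpolation between t=1.140 (1.21231) and t=1.150 (1.28825) → t≈1.141

t = 1.141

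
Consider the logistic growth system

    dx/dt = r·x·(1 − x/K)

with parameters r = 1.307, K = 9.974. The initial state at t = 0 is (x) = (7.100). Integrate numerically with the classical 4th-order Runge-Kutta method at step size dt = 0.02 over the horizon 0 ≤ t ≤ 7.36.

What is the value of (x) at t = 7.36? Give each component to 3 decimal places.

t=0.000: state=(7.100)
step 1 (dt=0.02): k1=(2.674), k2=(2.659), k3=(2.659), k4=(2.644); state += dt/6·(k1+2k2+2k3+k4)
t=0.020: state=(7.153)
t=0.040: state=(7.206)
t=0.060: state=(7.258)
continuing one RK4 step at a time; state shown every 25 steps (Δt=0.5):
t=0.500: state=(8.239)
t=1.000: state=(8.989)
t=1.500: state=(9.436)
t=2.000: state=(9.687)
t=2.500: state=(9.823)
t=3.000: state=(9.895)
t=3.500: state=(9.933)
t=4.000: state=(9.952)
t=4.500: state=(9.963)
t=5.000: state=(9.968)
t=5.500: state=(9.971)
t=6.000: state=(9.972)
t=6.500: state=(9.973)
t=7.000: state=(9.974)
t=7.360: state=(9.974)

(x) = (9.974)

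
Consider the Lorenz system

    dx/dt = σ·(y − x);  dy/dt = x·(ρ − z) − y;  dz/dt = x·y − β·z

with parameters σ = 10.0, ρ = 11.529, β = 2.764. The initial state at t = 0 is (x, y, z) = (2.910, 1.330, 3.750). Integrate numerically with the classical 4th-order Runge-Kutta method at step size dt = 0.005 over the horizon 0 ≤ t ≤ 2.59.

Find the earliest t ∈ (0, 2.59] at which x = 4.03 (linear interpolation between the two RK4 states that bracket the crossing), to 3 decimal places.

t = 0.221

t=0.000: state=(2.910, 1.330, 3.750)
step 1 (dt=0.005): k1=(-15.800, 21.307, -6.495), k2=(-14.872, 20.993, -6.349), k3=(-14.903, 21.011, -6.350), k4=(-14.004, 20.712, -6.208); state += dt/6·(k1+2k2+2k3+k4)
t=0.005: state=(2.836, 1.435, 3.718)
t=0.010: state=(2.770, 1.537, 3.688)
t=0.015: state=(2.712, 1.637, 3.659)
continuing one RK4 step at a time; state shown every 20 steps (Δt=0.1):
t=0.100: state=(2.603, 3.172, 3.363)
t=0.200: state=(3.690, 5.231, 3.702)
t=0.220: state=(4.014, 5.716, 3.913)
next step: t=0.225: state=(4.101, 5.841, 3.976) — x has crossed 4.03
linear interpolation between t=0.220 (4.01447) and t=0.225 (4.10054) → t≈0.221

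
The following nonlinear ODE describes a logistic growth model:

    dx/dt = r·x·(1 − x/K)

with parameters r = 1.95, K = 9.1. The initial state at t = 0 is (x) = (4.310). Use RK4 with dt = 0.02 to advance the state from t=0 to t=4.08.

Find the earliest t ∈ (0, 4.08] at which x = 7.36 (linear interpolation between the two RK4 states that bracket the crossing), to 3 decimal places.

t = 0.794

t=0.000: state=(4.310)
step 1 (dt=0.02): k1=(4.424), k2=(4.428), k3=(4.428), k4=(4.431); state += dt/6·(k1+2k2+2k3+k4)
t=0.020: state=(4.399)
t=0.040: state=(4.487)
t=0.060: state=(4.576)
continuing one RK4 step at a time; state shown every 10 steps (Δt=0.2):
t=0.200: state=(5.193)
t=0.400: state=(6.029)
t=0.600: state=(6.766)
t=0.780: state=(7.322)
next step: t=0.800: state=(7.377) — x has crossed 7.36
linear interpolation between t=0.780 (7.32202) and t=0.800 (7.37715) → t≈0.794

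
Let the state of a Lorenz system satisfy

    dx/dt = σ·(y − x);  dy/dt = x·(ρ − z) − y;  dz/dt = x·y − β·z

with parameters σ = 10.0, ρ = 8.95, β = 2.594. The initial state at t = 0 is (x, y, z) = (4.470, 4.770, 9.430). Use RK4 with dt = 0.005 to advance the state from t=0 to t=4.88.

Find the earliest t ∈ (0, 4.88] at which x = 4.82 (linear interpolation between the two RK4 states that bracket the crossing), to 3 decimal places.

t=0.000: state=(4.470, 4.770, 9.430)
step 1 (dt=0.005): k1=(3.000, -6.916, -3.140), k2=(2.752, -6.867, -3.161), k3=(2.760, -6.866, -3.163), k4=(2.519, -6.817, -3.187); state += dt/6·(k1+2k2+2k3+k4)
t=0.005: state=(4.484, 4.736, 9.414)
t=0.010: state=(4.495, 4.702, 9.398)
t=0.015: state=(4.504, 4.669, 9.382)
continuing one RK4 step at a time; state shown every 40 steps (Δt=0.2):
t=0.200: state=(4.146, 3.866, 8.482)
t=0.400: state=(3.880, 3.918, 7.406)
t=0.600: state=(4.238, 4.522, 7.070)
t=0.800: state=(4.814, 5.045, 7.660)
next step: t=0.805: state=(4.825, 5.051, 7.682) — x has crossed 4.82
linear interpolation between t=0.800 (4.81363) and t=0.805 (4.82506) → t≈0.803

t = 0.803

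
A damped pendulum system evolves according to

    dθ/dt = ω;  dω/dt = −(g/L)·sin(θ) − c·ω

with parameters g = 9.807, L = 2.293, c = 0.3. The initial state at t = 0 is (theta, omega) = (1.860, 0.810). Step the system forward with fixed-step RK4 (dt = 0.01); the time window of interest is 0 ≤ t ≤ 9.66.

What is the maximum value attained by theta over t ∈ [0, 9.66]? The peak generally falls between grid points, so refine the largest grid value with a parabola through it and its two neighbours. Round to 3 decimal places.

max theta = 1.938

t=0.000: state=(1.860, 0.810)
step 1 (dt=0.01): k1=(0.810, -4.342), k2=(0.788, -4.331), k3=(0.788, -4.331), k4=(0.767, -4.320); state += dt/6·(k1+2k2+2k3+k4)
t=0.010: state=(1.868, 0.767)
t=0.020: state=(1.875, 0.724)
t=0.030: state=(1.882, 0.681)
continuing one RK4 step at a time; state shown every 50 steps (Δt=0.5):
t=0.500: state=(1.756, -1.186)
t=1.000: state=(0.712, -2.842)
t=1.500: state=(-0.712, -2.375)
t=2.000: state=(-1.386, -0.269)
t=2.500: state=(-1.016, 1.657)
t=3.000: state=(0.065, 2.316)
t=3.500: state=(0.940, 0.952)
t=4.000: state=(0.948, -0.872)
t=4.500: state=(0.204, -1.860)
t=5.000: state=(-0.610, -1.133)
t=5.500: state=(-0.795, 0.404)
t=6.000: state=(-0.293, 1.425)
t=6.500: state=(0.393, 1.083)
t=7.000: state=(0.640, -0.140)
t=7.500: state=(0.303, -1.080)
t=8.000: state=(-0.254, -0.952)
t=8.500: state=(-0.508, -0.003)
t=9.000: state=(-0.281, 0.816)
t=9.500: state=(0.165, 0.804)
t=9.660: state=(0.279, 0.618)
largest grid value and its neighbours: theta(0.190)=1.93790, theta(0.200)=1.93791, theta(0.210)=1.93752
parabola through these three points peaks at t≈0.195 with theta≈1.93795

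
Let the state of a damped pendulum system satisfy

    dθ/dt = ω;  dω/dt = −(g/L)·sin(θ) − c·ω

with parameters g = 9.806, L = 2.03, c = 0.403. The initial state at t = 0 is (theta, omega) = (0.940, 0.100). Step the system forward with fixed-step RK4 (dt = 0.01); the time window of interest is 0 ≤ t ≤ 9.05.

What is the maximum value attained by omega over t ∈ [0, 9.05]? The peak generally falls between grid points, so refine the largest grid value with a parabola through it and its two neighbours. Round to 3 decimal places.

t=0.000: state=(0.940, 0.100)
step 1 (dt=0.01): k1=(0.100, -3.941), k2=(0.080, -3.935), k3=(0.080, -3.934), k4=(0.061, -3.928); state += dt/6·(k1+2k2+2k3+k4)
t=0.010: state=(0.941, 0.061)
t=0.020: state=(0.941, 0.021)
t=0.030: state=(0.941, -0.018)
continuing one RK4 step at a time; state shown every 50 steps (Δt=0.5):
t=0.500: state=(0.552, -1.486)
t=1.000: state=(-0.272, -1.480)
t=1.500: state=(-0.687, -0.082)
t=2.000: state=(-0.388, 1.134)
t=2.500: state=(0.225, 1.073)
t=3.000: state=(0.509, -0.008)
t=3.500: state=(0.254, -0.885)
t=4.000: state=(-0.200, -0.753)
t=4.500: state=(-0.377, 0.086)
t=5.000: state=(-0.155, 0.690)
t=5.500: state=(0.177, 0.511)
t=6.000: state=(0.275, -0.135)
t=6.500: state=(0.086, -0.532)
t=7.000: state=(-0.153, -0.334)
t=7.500: state=(-0.198, 0.155)
t=8.000: state=(-0.040, 0.404)
t=8.500: state=(0.129, 0.209)
t=9.000: state=(0.140, -0.156)
t=9.050: state=(0.131, -0.185)
largest grid value and its neighbours: omega(2.220)=1.29118, omega(2.230)=1.29125, omega(2.240)=1.29070
parabola through these three points peaks at t≈2.226 with omega≈1.29129

max omega = 1.291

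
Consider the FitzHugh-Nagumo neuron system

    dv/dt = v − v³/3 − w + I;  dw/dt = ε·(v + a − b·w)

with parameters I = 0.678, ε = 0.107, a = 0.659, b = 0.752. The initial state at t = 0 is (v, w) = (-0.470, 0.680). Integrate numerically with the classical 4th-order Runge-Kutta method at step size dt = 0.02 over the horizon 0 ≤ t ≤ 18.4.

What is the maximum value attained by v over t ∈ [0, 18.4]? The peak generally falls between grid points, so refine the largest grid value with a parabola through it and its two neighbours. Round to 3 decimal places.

t=0.000: state=(-0.470, 0.680)
step 1 (dt=0.02): k1=(-0.437, -0.034), k2=(-0.440, -0.035), k3=(-0.440, -0.035), k4=(-0.444, -0.035); state += dt/6·(k1+2k2+2k3+k4)
t=0.020: state=(-0.479, 0.679)
t=0.040: state=(-0.488, 0.679)
t=0.060: state=(-0.497, 0.678)
continuing one RK4 step at a time; state shown every 50 steps (Δt=1):
t=1.000: state=(-1.029, 0.619)
t=2.000: state=(-1.474, 0.507)
t=3.000: state=(-1.562, 0.377)
t=4.000: state=(-1.517, 0.257)
t=5.000: state=(-1.441, 0.153)
t=6.000: state=(-1.356, 0.065)
t=7.000: state=(-1.265, -0.007)
t=8.000: state=(-1.166, -0.064)
t=9.000: state=(-1.055, -0.105)
t=10.000: state=(-0.923, -0.131)
t=11.000: state=(-0.748, -0.139)
t=12.000: state=(-0.475, -0.125)
t=13.000: state=(0.080, -0.071)
t=14.000: state=(1.235, 0.066)
t=15.000: state=(1.850, 0.298)
t=16.000: state=(1.834, 0.534)
t=17.000: state=(1.746, 0.744)
t=18.000: state=(1.650, 0.929)
t=18.400: state=(1.610, 0.996)
largest grid value and its neighbours: v(15.300)=1.86684, v(15.320)=1.86690, v(15.340)=1.86686
parabola through these three points peaks at t≈15.322 with v≈1.86690

max v = 1.867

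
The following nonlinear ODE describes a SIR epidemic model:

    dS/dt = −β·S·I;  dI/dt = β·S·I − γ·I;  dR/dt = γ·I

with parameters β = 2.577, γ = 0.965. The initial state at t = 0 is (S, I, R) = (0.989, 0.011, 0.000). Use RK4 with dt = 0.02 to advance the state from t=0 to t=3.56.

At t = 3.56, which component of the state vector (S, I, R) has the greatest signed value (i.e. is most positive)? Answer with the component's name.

t=0.000: state=(0.989, 0.011, 0.000)
step 1 (dt=0.02): k1=(-0.028, 0.017, 0.011), k2=(-0.028, 0.018, 0.011), k3=(-0.028, 0.018, 0.011), k4=(-0.029, 0.018, 0.011); state += dt/6·(k1+2k2+2k3+k4)
t=0.020: state=(0.988, 0.011, 0.000)
t=0.040: state=(0.988, 0.012, 0.000)
t=0.060: state=(0.987, 0.012, 0.001)
continuing one RK4 step at a time; state shown every 10 steps (Δt=0.2):
t=0.200: state=(0.982, 0.015, 0.002)
t=0.400: state=(0.974, 0.021, 0.006)
t=0.600: state=(0.962, 0.028, 0.011)
t=0.800: state=(0.945, 0.038, 0.017)
t=1.000: state=(0.924, 0.050, 0.025)
t=1.200: state=(0.897, 0.066, 0.036)
t=1.400: state=(0.863, 0.086, 0.051)
t=1.600: state=(0.820, 0.110, 0.070)
t=1.800: state=(0.770, 0.136, 0.094)
t=2.000: state=(0.713, 0.165, 0.123)
t=2.200: state=(0.650, 0.193, 0.157)
t=2.400: state=(0.585, 0.219, 0.197)
t=2.600: state=(0.519, 0.239, 0.241)
t=2.800: state=(0.457, 0.254, 0.289)
t=3.000: state=(0.400, 0.261, 0.339)
t=3.200: state=(0.350, 0.261, 0.389)
t=3.400: state=(0.306, 0.255, 0.439)
t=3.560: state=(0.276, 0.246, 0.478)
compare at T: S=0.276, I=0.246, R=0.478

largest component: R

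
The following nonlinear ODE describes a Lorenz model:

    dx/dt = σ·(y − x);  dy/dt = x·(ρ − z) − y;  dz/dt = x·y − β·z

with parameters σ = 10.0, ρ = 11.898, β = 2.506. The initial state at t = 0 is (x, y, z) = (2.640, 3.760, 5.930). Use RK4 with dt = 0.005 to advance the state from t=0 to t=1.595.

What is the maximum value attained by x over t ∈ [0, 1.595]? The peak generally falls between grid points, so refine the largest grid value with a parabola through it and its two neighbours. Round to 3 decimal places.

t=0.000: state=(2.640, 3.760, 5.930)
step 1 (dt=0.005): k1=(11.200, 11.996, -4.934), k2=(11.220, 12.166, -4.718), k3=(11.224, 12.164, -4.718), k4=(11.247, 12.333, -4.500); state += dt/6·(k1+2k2+2k3+k4)
t=0.005: state=(2.696, 3.821, 5.906)
t=0.010: state=(2.752, 3.883, 5.885)
t=0.015: state=(2.809, 3.947, 5.866)
continuing one RK4 step at a time; state shown every 20 steps (Δt=0.1):
t=0.100: state=(3.874, 5.272, 5.926)
t=0.200: state=(5.450, 7.162, 7.215)
t=0.300: state=(7.080, 8.449, 10.081)
t=0.400: state=(7.788, 7.681, 13.370)
t=0.500: state=(6.863, 5.284, 14.678)
t=0.600: state=(5.107, 3.400, 13.662)
t=0.700: state=(3.724, 2.715, 11.773)
t=0.800: state=(3.086, 2.788, 9.962)
t=0.900: state=(3.066, 3.299, 8.564)
t=1.000: state=(3.515, 4.168, 7.744)
t=1.100: state=(4.351, 5.356, 7.687)
t=1.200: state=(5.461, 6.623, 8.615)
t=1.300: state=(6.512, 7.346, 10.491)
t=1.400: state=(6.928, 6.861, 12.499)
t=1.500: state=(6.388, 5.454, 13.396)
t=1.595: state=(5.357, 4.235, 12.937)
largest grid value and its neighbours: x(0.390)=7.78952, x(0.395)=7.79094, x(0.400)=7.78785
parabola through these three points peaks at t≈0.394 with x≈7.79102

max x = 7.791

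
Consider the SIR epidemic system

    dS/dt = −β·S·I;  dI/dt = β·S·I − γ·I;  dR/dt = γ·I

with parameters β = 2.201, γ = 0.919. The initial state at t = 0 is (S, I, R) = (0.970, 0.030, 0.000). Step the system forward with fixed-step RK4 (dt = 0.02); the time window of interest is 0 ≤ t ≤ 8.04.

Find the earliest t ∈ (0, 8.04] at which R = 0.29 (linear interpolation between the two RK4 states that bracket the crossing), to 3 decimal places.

t = 2.565

t=0.000: state=(0.970, 0.030, 0.000)
step 1 (dt=0.02): k1=(-0.064, 0.036, 0.028), k2=(-0.065, 0.037, 0.028), k3=(-0.065, 0.037, 0.028), k4=(-0.066, 0.037, 0.028); state += dt/6·(k1+2k2+2k3+k4)
t=0.020: state=(0.969, 0.031, 0.001)
t=0.040: state=(0.967, 0.031, 0.001)
t=0.060: state=(0.966, 0.032, 0.002)
continuing one RK4 step at a time; state shown every 25 steps (Δt=0.5):
t=0.500: state=(0.927, 0.054, 0.019)
t=1.000: state=(0.857, 0.091, 0.052)
t=1.500: state=(0.755, 0.140, 0.104)
t=2.000: state=(0.629, 0.190, 0.181)
t=2.500: state=(0.500, 0.223, 0.277)
t=2.560: state=(0.486, 0.226, 0.289)
next step: t=2.580: state=(0.481, 0.226, 0.293) — R has crossed 0.29
linear interpolation between t=2.560 (0.28895) and t=2.580 (0.29310) → t≈2.565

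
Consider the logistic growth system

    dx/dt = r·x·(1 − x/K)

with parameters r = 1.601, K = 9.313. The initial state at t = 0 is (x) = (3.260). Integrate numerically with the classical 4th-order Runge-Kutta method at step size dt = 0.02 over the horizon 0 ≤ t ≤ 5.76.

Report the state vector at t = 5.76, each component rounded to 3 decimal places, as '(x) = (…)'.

t=0.000: state=(3.260)
step 1 (dt=0.02): k1=(3.392), k2=(3.408), k3=(3.408), k4=(3.424); state += dt/6·(k1+2k2+2k3+k4)
t=0.020: state=(3.328)
t=0.040: state=(3.397)
t=0.060: state=(3.466)
continuing one RK4 step at a time; state shown every 10 steps (Δt=0.2):
t=0.200: state=(3.966)
t=0.400: state=(4.707)
t=0.600: state=(5.445)
t=0.800: state=(6.144)
t=1.000: state=(6.776)
t=1.200: state=(7.322)
t=1.400: state=(7.778)
t=1.600: state=(8.146)
t=1.800: state=(8.435)
t=2.000: state=(8.659)
t=2.200: state=(8.829)
t=2.400: state=(8.956)
t=2.600: state=(9.051)
t=2.800: state=(9.122)
t=3.000: state=(9.173)
t=3.200: state=(9.211)
t=3.400: state=(9.239)
t=3.600: state=(9.259)
t=3.800: state=(9.274)
t=4.000: state=(9.284)
t=4.200: state=(9.292)
t=4.400: state=(9.298)
t=4.600: state=(9.302)
t=4.800: state=(9.305)
t=5.000: state=(9.307)
t=5.200: state=(9.309)
t=5.400: state=(9.310)
t=5.600: state=(9.311)
t=5.760: state=(9.311)

(x) = (9.311)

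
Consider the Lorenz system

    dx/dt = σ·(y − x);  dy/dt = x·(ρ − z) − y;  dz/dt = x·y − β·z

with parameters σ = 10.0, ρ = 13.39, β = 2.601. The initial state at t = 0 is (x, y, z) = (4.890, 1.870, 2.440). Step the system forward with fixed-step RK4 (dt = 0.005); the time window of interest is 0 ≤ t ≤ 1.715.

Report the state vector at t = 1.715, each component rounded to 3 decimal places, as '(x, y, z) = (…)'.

t=0.000: state=(4.890, 1.870, 2.440)
step 1 (dt=0.005): k1=(-30.200, 51.676, 2.798), k2=(-28.153, 50.686, 3.260), k3=(-28.229, 50.739, 3.256), k4=(-26.252, 49.799, 3.696); state += dt/6·(k1+2k2+2k3+k4)
t=0.005: state=(4.749, 2.124, 2.456)
t=0.010: state=(4.627, 2.368, 2.477)
t=0.015: state=(4.523, 2.605, 2.501)
continuing one RK4 step at a time; state shown every 20 steps (Δt=0.1):
t=0.100: state=(4.584, 6.082, 3.475)
t=0.200: state=(6.996, 10.022, 6.857)
t=0.300: state=(9.737, 11.533, 13.760)
t=0.400: state=(9.466, 7.063, 19.033)
t=0.500: state=(6.026, 2.329, 17.745)
t=0.600: state=(3.054, 0.947, 14.246)
t=0.700: state=(1.706, 0.989, 11.163)
t=0.800: state=(1.387, 1.384, 8.759)
t=0.900: state=(1.607, 2.033, 6.973)
t=1.000: state=(2.247, 3.120, 5.809)
t=1.100: state=(3.413, 4.905, 5.477)
t=1.200: state=(5.274, 7.488, 6.618)
t=1.300: state=(7.630, 9.890, 10.210)
t=1.400: state=(9.071, 9.318, 15.359)
t=1.500: state=(7.899, 5.560, 17.570)
t=1.600: state=(5.280, 2.795, 15.858)
t=1.700: state=(3.365, 2.063, 13.079)
t=1.715: state=(3.183, 2.057, 12.678)

(x, y, z) = (3.183, 2.057, 12.678)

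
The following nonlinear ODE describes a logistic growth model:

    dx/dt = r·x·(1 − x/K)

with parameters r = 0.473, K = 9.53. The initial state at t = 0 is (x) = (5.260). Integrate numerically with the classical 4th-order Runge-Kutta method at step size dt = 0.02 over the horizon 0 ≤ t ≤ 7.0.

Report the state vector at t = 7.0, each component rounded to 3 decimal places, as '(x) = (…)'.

t=0.000: state=(5.260)
step 1 (dt=0.02): k1=(1.115), k2=(1.114), k3=(1.114), k4=(1.114); state += dt/6·(k1+2k2+2k3+k4)
t=0.020: state=(5.282)
t=0.040: state=(5.305)
t=0.060: state=(5.327)
continuing one RK4 step at a time; state shown every 25 steps (Δt=0.5):
t=0.500: state=(5.808)
t=1.000: state=(6.329)
t=1.500: state=(6.810)
t=2.000: state=(7.246)
t=2.500: state=(7.631)
t=3.000: state=(7.965)
t=3.500: state=(8.251)
t=4.000: state=(8.491)
t=4.500: state=(8.690)
t=5.000: state=(8.855)
t=5.500: state=(8.989)
t=6.000: state=(9.098)
t=6.500: state=(9.185)
t=7.000: state=(9.256)

(x) = (9.256)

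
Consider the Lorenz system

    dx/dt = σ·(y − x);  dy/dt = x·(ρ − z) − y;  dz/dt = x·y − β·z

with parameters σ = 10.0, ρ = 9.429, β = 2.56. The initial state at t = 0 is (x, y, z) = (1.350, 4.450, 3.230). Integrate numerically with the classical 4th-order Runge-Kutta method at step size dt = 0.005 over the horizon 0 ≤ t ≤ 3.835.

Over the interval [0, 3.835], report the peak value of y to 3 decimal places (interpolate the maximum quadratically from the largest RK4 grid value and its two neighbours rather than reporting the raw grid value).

max y = 7.928

t=0.000: state=(1.350, 4.450, 3.230)
step 1 (dt=0.005): k1=(31.000, 3.919, -2.261), k2=(30.323, 4.397, -1.888), k3=(30.352, 4.384, -1.896), k4=(29.702, 4.852, -1.529); state += dt/6·(k1+2k2+2k3+k4)
t=0.005: state=(1.502, 4.472, 3.221)
t=0.010: state=(1.647, 4.498, 3.215)
t=0.015: state=(1.787, 4.529, 3.212)
continuing one RK4 step at a time; state shown every 40 steps (Δt=0.2):
t=0.200: state=(5.439, 7.146, 5.447)
t=0.400: state=(7.216, 6.764, 11.292)
t=0.600: state=(4.487, 2.971, 11.067)
t=0.800: state=(2.677, 2.360, 7.909)
t=1.000: state=(2.829, 3.229, 5.879)
t=1.200: state=(4.135, 4.999, 5.792)
t=1.400: state=(5.800, 6.379, 8.202)
t=1.600: state=(5.707, 5.066, 10.390)
t=1.800: state=(4.187, 3.552, 9.399)
t=2.000: state=(3.558, 3.554, 7.653)
t=2.200: state=(4.024, 4.448, 6.929)
t=2.400: state=(4.989, 5.434, 7.740)
t=2.600: state=(5.398, 5.304, 9.191)
t=2.800: state=(4.774, 4.358, 9.347)
t=3.000: state=(4.146, 3.987, 8.411)
t=3.200: state=(4.173, 4.339, 7.698)
t=3.400: state=(4.662, 4.933, 7.848)
t=3.600: state=(5.040, 5.102, 8.605)
t=3.800: state=(4.876, 4.684, 8.989)
t=3.835: state=(4.806, 4.597, 8.971)
largest grid value and its neighbours: y(0.290)=7.92603, y(0.295)=7.92767, y(0.300)=7.92399
parabola through these three points peaks at t≈0.294 with y≈7.92777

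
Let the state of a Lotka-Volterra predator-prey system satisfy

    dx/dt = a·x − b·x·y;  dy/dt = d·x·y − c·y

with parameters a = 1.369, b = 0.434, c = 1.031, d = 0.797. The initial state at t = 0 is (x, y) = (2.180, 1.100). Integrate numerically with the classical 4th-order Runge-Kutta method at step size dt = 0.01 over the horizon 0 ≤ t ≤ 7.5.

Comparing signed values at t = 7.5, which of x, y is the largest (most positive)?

t=0.000: state=(2.180, 1.100)
step 1 (dt=0.01): k1=(1.944, 0.777), k2=(1.949, 0.788), k3=(1.949, 0.788), k4=(1.954, 0.800); state += dt/6·(k1+2k2+2k3+k4)
t=0.010: state=(2.199, 1.108)
t=0.020: state=(2.219, 1.116)
t=0.030: state=(2.239, 1.124)
continuing one RK4 step at a time; state shown every 25 steps (Δt=0.25):
t=0.250: state=(2.688, 1.380)
t=0.500: state=(3.175, 1.915)
t=0.750: state=(3.463, 2.882)
t=1.000: state=(3.299, 4.409)
t=1.250: state=(2.611, 6.182)
t=1.500: state=(1.748, 7.368)
t=1.750: state=(1.088, 7.516)
t=2.000: state=(0.697, 6.912)
t=2.250: state=(0.487, 5.997)
t=2.500: state=(0.377, 5.044)
t=2.750: state=(0.322, 4.176)
t=3.000: state=(0.300, 3.432)
t=3.250: state=(0.302, 2.815)
t=3.500: state=(0.322, 2.314)
t=3.750: state=(0.361, 1.914)
t=4.000: state=(0.420, 1.598)
t=4.250: state=(0.504, 1.353)
t=4.500: state=(0.620, 1.169)
t=4.750: state=(0.774, 1.037)
t=5.000: state=(0.979, 0.954)
t=5.250: state=(1.246, 0.919)
t=5.500: state=(1.587, 0.940)
t=5.750: state=(2.009, 1.039)
t=6.000: state=(2.501, 1.257)
t=6.250: state=(3.010, 1.683)
t=6.500: state=(3.398, 2.471)
t=6.750: state=(3.423, 3.799)
t=7.000: state=(2.905, 5.563)
t=7.250: state=(2.049, 7.055)
t=7.500: state=(1.292, 7.574)
compare at T: x=1.292, y=7.574

largest component: y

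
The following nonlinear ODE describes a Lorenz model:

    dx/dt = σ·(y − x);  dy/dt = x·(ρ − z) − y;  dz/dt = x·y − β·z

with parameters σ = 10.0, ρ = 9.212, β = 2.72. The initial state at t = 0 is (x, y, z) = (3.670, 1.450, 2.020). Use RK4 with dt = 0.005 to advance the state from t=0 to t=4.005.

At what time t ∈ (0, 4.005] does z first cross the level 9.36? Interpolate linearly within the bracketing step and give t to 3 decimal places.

t=0.000: state=(3.670, 1.450, 2.020)
step 1 (dt=0.005): k1=(-22.200, 24.945, -0.173), k2=(-21.021, 24.485, -0.027), k3=(-21.062, 24.506, -0.027), k4=(-19.922, 24.065, 0.112); state += dt/6·(k1+2k2+2k3+k4)
t=0.005: state=(3.565, 1.572, 2.020)
t=0.010: state=(3.471, 1.691, 2.021)
t=0.015: state=(3.387, 1.805, 2.024)
continuing one RK4 step at a time; state shown every 40 steps (Δt=0.2):
t=0.200: state=(3.954, 5.270, 3.029)
t=0.400: state=(6.961, 8.077, 8.043)
t=0.435: state=(7.276, 7.938, 9.225)
next step: t=0.440: state=(7.307, 7.895, 9.387) — z has crossed 9.36
linear interpolation between t=0.435 (9.22474) and t=0.440 (9.38683) → t≈0.439

t = 0.439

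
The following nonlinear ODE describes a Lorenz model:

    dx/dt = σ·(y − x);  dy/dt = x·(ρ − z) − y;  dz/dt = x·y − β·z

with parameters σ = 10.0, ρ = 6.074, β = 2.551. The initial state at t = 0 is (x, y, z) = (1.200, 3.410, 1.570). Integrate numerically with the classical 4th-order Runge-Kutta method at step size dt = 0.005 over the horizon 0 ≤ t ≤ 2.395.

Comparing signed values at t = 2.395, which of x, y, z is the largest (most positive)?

t=0.000: state=(1.200, 3.410, 1.570)
step 1 (dt=0.005): k1=(22.100, 1.995, 0.087), k2=(21.597, 2.238, 0.281), k3=(21.616, 2.232, 0.276), k4=(21.131, 2.469, 0.467); state += dt/6·(k1+2k2+2k3+k4)
t=0.005: state=(1.308, 3.421, 1.571)
t=0.010: state=(1.411, 3.435, 1.575)
t=0.015: state=(1.510, 3.450, 1.580)
continuing one RK4 step at a time; state shown every 20 steps (Δt=0.1):
t=0.100: state=(2.767, 3.949, 1.898)
t=0.200: state=(3.812, 4.759, 2.761)
t=0.300: state=(4.661, 5.383, 4.073)
t=0.400: state=(5.177, 5.450, 5.557)
t=0.500: state=(5.166, 4.875, 6.699)
t=0.600: state=(4.659, 3.989, 7.118)
t=0.700: state=(3.937, 3.215, 6.868)
t=0.800: state=(3.288, 2.735, 6.254)
t=0.900: state=(2.849, 2.524, 5.546)
t=1.000: state=(2.629, 2.507, 4.897)
t=1.100: state=(2.590, 2.627, 4.381)
t=1.200: state=(2.691, 2.850, 4.031)
t=1.300: state=(2.898, 3.148, 3.863)
t=1.400: state=(3.180, 3.489, 3.885)
t=1.500: state=(3.500, 3.823, 4.094)
t=1.600: state=(3.807, 4.087, 4.456)
t=1.700: state=(4.041, 4.219, 4.902)
t=1.800: state=(4.151, 4.189, 5.328)
t=1.900: state=(4.118, 4.018, 5.632)
t=2.000: state=(3.967, 3.776, 5.755)
t=2.100: state=(3.757, 3.539, 5.703)
t=2.200: state=(3.549, 3.359, 5.526)
t=2.300: state=(3.388, 3.259, 5.290)
t=2.395: state=(3.297, 3.236, 5.063)
compare at T: x=3.297, y=3.236, z=5.063

largest component: z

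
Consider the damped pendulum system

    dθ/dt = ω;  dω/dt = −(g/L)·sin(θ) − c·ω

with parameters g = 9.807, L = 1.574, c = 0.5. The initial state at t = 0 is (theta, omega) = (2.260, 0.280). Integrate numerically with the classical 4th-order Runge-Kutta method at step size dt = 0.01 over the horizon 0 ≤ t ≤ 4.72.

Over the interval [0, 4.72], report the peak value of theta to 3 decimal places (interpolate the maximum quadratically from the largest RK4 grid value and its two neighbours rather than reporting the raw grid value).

t=0.000: state=(2.260, 0.280)
step 1 (dt=0.01): k1=(0.280, -4.948), k2=(0.255, -4.931), k3=(0.255, -4.931), k4=(0.231, -4.914); state += dt/6·(k1+2k2+2k3+k4)
t=0.010: state=(2.263, 0.231)
t=0.020: state=(2.265, 0.182)
t=0.030: state=(2.266, 0.133)
continuing one RK4 step at a time; state shown every 20 steps (Δt=0.2):
t=0.200: state=(2.220, -0.665)
t=0.400: state=(1.994, -1.610)
t=0.600: state=(1.573, -2.604)
t=0.800: state=(0.960, -3.473)
t=1.000: state=(0.220, -3.787)
t=1.200: state=(-0.497, -3.249)
t=1.400: state=(-1.038, -2.107)
t=1.600: state=(-1.329, -0.801)
t=1.800: state=(-1.364, 0.436)
t=2.000: state=(-1.164, 1.529)
t=2.200: state=(-0.769, 2.360)
t=2.400: state=(-0.252, 2.711)
t=2.600: state=(0.272, 2.430)
t=2.800: state=(0.685, 1.639)
t=3.000: state=(0.913, 0.620)
t=3.200: state=(0.934, -0.397)
t=3.400: state=(0.764, -1.258)
t=3.600: state=(0.450, -1.819)
t=3.800: state=(0.066, -1.946)
t=4.000: state=(-0.297, -1.614)
t=4.200: state=(-0.558, -0.956)
t=4.400: state=(-0.671, -0.169)
t=4.600: state=(-0.628, 0.576)
t=4.720: state=(-0.536, 0.943)
largest grid value and its neighbours: theta(0.050)=2.26788, theta(0.060)=2.26801, theta(0.070)=2.26766
parabola through these three points peaks at t≈0.058 with theta≈2.26802

max theta = 2.268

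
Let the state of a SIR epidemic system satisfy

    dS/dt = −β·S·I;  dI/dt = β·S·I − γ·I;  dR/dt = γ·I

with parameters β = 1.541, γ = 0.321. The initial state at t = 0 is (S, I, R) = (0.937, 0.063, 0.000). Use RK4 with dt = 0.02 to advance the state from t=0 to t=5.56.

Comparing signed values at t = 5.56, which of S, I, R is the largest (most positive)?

t=0.000: state=(0.937, 0.063, 0.000)
step 1 (dt=0.02): k1=(-0.091, 0.071, 0.020), k2=(-0.092, 0.071, 0.020), k3=(-0.092, 0.071, 0.020), k4=(-0.093, 0.072, 0.021); state += dt/6·(k1+2k2+2k3+k4)
t=0.020: state=(0.935, 0.064, 0.000)
t=0.040: state=(0.933, 0.066, 0.001)
t=0.060: state=(0.931, 0.067, 0.001)
continuing one RK4 step at a time; state shown every 10 steps (Δt=0.2):
t=0.200: state=(0.917, 0.079, 0.005)
t=0.400: state=(0.892, 0.097, 0.010)
t=0.600: state=(0.863, 0.120, 0.017)
t=0.800: state=(0.829, 0.146, 0.026)
t=1.000: state=(0.789, 0.175, 0.036)
t=1.200: state=(0.743, 0.208, 0.048)
t=1.400: state=(0.693, 0.244, 0.063)
t=1.600: state=(0.639, 0.281, 0.080)
t=1.800: state=(0.583, 0.318, 0.099)
t=2.000: state=(0.526, 0.354, 0.120)
t=2.200: state=(0.469, 0.387, 0.144)
t=2.400: state=(0.414, 0.416, 0.170)
t=2.600: state=(0.363, 0.439, 0.197)
t=2.800: state=(0.316, 0.458, 0.226)
t=3.000: state=(0.274, 0.470, 0.256)
t=3.200: state=(0.237, 0.477, 0.287)
t=3.400: state=(0.204, 0.478, 0.317)
t=3.600: state=(0.176, 0.476, 0.348)
t=3.800: state=(0.152, 0.469, 0.378)
t=4.000: state=(0.132, 0.460, 0.408)
t=4.200: state=(0.115, 0.448, 0.437)
t=4.400: state=(0.100, 0.434, 0.466)
t=4.600: state=(0.088, 0.419, 0.493)
t=4.800: state=(0.077, 0.403, 0.519)
t=5.000: state=(0.069, 0.387, 0.545)
t=5.200: state=(0.061, 0.370, 0.569)
t=5.400: state=(0.055, 0.353, 0.592)
t=5.560: state=(0.050, 0.340, 0.610)
compare at T: S=0.050, I=0.340, R=0.610

largest component: R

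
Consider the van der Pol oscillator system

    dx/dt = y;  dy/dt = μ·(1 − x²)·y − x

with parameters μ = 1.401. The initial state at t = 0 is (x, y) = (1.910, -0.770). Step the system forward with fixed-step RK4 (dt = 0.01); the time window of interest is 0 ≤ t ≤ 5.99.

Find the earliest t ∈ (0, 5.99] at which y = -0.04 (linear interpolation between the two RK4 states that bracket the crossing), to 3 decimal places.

t=0.000: state=(1.910, -0.770)
step 1 (dt=0.01): k1=(-0.770, 0.947), k2=(-0.765, 0.917), k3=(-0.765, 0.918), k4=(-0.761, 0.889); state += dt/6·(k1+2k2+2k3+k4)
t=0.010: state=(1.902, -0.761)
t=0.020: state=(1.895, -0.752)
t=0.030: state=(1.887, -0.744)
continuing one RK4 step at a time; state shown every 20 steps (Δt=0.2):
t=0.200: state=(1.769, -0.666)
t=0.400: state=(1.638, -0.657)
t=0.600: state=(1.503, -0.694)
t=0.800: state=(1.358, -0.767)
t=1.000: state=(1.194, -0.878)
t=1.200: state=(1.003, -1.042)
t=1.400: state=(0.771, -1.288)
t=1.600: state=(0.479, -1.661)
t=1.800: state=(0.095, -2.207)
t=2.000: state=(-0.411, -2.855)
t=2.200: state=(-1.021, -3.102)
t=2.400: state=(-1.577, -2.283)
t=2.600: state=(-1.903, -1.002)
t=2.800: state=(-2.011, -0.178)
t=2.850: state=(-2.017, -0.053)
next step: t=2.860: state=(-2.017, -0.031) — y has crossed -0.04
linear interpolation between t=2.850 (-0.05289) and t=2.860 (-0.03092) → t≈2.856

t = 2.856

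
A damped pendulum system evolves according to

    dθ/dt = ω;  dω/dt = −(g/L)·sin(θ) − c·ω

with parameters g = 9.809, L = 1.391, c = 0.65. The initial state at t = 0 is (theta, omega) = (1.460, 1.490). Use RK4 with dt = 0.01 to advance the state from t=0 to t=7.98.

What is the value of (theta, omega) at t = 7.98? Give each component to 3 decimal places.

t=0.000: state=(1.460, 1.490)
step 1 (dt=0.01): k1=(1.490, -7.977), k2=(1.450, -7.957), k3=(1.450, -7.957), k4=(1.410, -7.936); state += dt/6·(k1+2k2+2k3+k4)
t=0.010: state=(1.475, 1.410)
t=0.020: state=(1.488, 1.331)
t=0.030: state=(1.501, 1.253)
continuing one RK4 step at a time; state shown every 50 steps (Δt=0.5):
t=0.500: state=(1.304, -1.920)
t=1.000: state=(-0.096, -2.971)
t=1.500: state=(-0.986, -0.314)
t=2.000: state=(-0.493, 1.952)
t=2.500: state=(0.452, 1.309)
t=3.000: state=(0.575, -0.764)
t=3.500: state=(-0.050, -1.340)
t=4.000: state=(-0.437, -0.058)
t=4.500: state=(-0.162, 0.942)
t=5.000: state=(0.243, 0.464)
t=5.500: state=(0.224, -0.477)
t=6.000: state=(-0.078, -0.545)
t=6.500: state=(-0.195, 0.109)
t=7.000: state=(-0.028, 0.441)
t=7.500: state=(0.129, 0.111)
t=7.980: state=(0.081, -0.264)

(theta, omega) = (0.081, -0.264)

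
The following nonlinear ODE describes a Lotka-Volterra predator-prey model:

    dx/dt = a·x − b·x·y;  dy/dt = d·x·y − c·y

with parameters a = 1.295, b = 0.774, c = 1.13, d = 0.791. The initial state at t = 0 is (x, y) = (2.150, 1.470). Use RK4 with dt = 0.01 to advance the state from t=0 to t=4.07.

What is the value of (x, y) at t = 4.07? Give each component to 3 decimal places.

t=0.000: state=(2.150, 1.470)
step 1 (dt=0.01): k1=(0.338, 0.839), k2=(0.331, 0.843), k3=(0.331, 0.843), k4=(0.324, 0.848); state += dt/6·(k1+2k2+2k3+k4)
t=0.010: state=(2.153, 1.478)
t=0.020: state=(2.156, 1.487)
t=0.030: state=(2.160, 1.496)
continuing one RK4 step at a time; state shown every 20 steps (Δt=0.2):
t=0.200: state=(2.188, 1.654)
t=0.400: state=(2.160, 1.863)
t=0.600: state=(2.063, 2.077)
t=0.800: state=(1.908, 2.270)
t=1.000: state=(1.719, 2.413)
t=1.200: state=(1.523, 2.487)
t=1.400: state=(1.341, 2.488)
t=1.600: state=(1.187, 2.423)
t=1.800: state=(1.066, 2.309)
t=2.000: state=(0.977, 2.164)
t=2.200: state=(0.916, 2.005)
t=2.400: state=(0.881, 1.843)
t=2.600: state=(0.869, 1.688)
t=2.800: state=(0.877, 1.546)
t=3.000: state=(0.903, 1.419)
t=3.200: state=(0.948, 1.310)
t=3.400: state=(1.010, 1.220)
t=3.600: state=(1.089, 1.149)
t=3.800: state=(1.187, 1.097)
t=4.000: state=(1.301, 1.065)
t=4.070: state=(1.345, 1.059)

(x, y) = (1.345, 1.059)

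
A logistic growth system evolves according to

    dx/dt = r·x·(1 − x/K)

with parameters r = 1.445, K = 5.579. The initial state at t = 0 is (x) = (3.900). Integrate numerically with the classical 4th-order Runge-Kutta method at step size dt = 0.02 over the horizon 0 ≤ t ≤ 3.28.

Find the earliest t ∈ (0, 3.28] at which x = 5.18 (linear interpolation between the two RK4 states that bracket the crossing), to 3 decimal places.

t=0.000: state=(3.900)
step 1 (dt=0.02): k1=(1.696), k2=(1.686), k3=(1.686), k4=(1.676); state += dt/6·(k1+2k2+2k3+k4)
t=0.020: state=(3.934)
t=0.040: state=(3.967)
t=0.060: state=(4.000)
continuing one RK4 step at a time; state shown every 10 steps (Δt=0.2):
t=0.200: state=(4.219)
t=0.400: state=(4.494)
t=0.600: state=(4.724)
t=0.800: state=(4.913)
t=1.000: state=(5.065)
t=1.180: state=(5.174)
next step: t=1.200: state=(5.185) — x has crossed 5.18
linear interpolation between t=1.180 (5.17414) and t=1.200 (5.18485) → t≈1.191

t = 1.191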